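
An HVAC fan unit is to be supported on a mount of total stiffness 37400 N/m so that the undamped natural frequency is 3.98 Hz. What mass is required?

ω_n = 2πf_n = 2π × 3.98 = 25.01 rad/s.
m = k/ω_n² = 37400/25.01² = 37400/625.4 = 59.81 kg.

59.8 kg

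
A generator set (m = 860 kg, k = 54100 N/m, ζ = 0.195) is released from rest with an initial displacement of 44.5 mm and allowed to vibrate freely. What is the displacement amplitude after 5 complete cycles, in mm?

0.0862 mm

Logarithmic decrement δ = 2πζ/√(1 − ζ²) = 2π × 0.1950/√(1 − 0.0380) = 1.249.
After n cycles, x_n/x₀ = e^(−nδ), so x_5 = 44.5 × e^(−5 × 1.249) = 44.5 × 0.001938 = 0.08625 mm.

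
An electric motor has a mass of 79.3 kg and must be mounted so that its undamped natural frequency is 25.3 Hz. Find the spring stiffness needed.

2000000 N/m

ω_n = 2πf_n = 2π × 25.3 = 159.0 rad/s.
k = m·ω_n² = 79.3 × 159.0² = 79.3 × 25270 = 2004000 N/m.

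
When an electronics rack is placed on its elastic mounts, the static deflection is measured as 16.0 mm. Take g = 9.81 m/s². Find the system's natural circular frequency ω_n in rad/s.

ω_n = √(g/δ_st) = √(9.81/0.0160) = √613.1 = 24.76 rad/s.

24.8 rad/s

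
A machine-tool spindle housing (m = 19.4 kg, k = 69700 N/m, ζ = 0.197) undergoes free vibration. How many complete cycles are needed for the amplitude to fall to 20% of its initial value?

Logarithmic decrement δ = 2πζ/√(1 − ζ²) = 2π × 0.1970/√(1 − 0.0388) = 1.263.
x_n/x₀ = e^(−nδ) ≤ 0.2; take ln: n ≥ ln(1/0.2)/δ = 1.609/1.263 = 1.275.
So 2 complete cycles are required.

2 cycles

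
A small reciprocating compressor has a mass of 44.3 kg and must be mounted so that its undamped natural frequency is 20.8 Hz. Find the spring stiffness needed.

757000 N/m

ω_n = 2πf_n = 2π × 20.8 = 130.7 rad/s.
k = m·ω_n² = 44.3 × 130.7² = 44.3 × 17080 = 756600 N/m.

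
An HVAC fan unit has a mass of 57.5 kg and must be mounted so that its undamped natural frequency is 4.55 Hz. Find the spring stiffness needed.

47000 N/m

ω_n = 2πf_n = 2π × 4.55 = 28.59 rad/s.
k = m·ω_n² = 57.5 × 28.59² = 57.5 × 817.3 = 46990 N/m.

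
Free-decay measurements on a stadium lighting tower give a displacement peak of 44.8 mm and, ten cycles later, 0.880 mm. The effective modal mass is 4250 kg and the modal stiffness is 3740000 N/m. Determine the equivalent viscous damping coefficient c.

15700 N·s/m

Logarithmic decrement δ = (1/n)·ln(x₀/x_n) = (1/10)·ln(44.8/0.880) = (1/10)·ln(50.91) = 0.3930.
ζ = δ/√(4π² + δ²) = 0.3930/√(39.48 + 0.154) = 0.3930/6.295 = 0.06243.
c = ζ · 2√(km) = 0.06243 × 2√(3740000 × 4250) = 0.06243 × 252200 = 15740 N·s/m.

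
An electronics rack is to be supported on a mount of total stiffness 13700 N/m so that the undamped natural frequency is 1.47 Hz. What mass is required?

ω_n = 2πf_n = 2π × 1.47 = 9.236 rad/s.
m = k/ω_n² = 13700/9.236² = 13700/85.31 = 160.6 kg.

161 kg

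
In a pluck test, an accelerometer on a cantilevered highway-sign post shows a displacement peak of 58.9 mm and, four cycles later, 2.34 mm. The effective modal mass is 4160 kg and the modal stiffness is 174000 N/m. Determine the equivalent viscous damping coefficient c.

Logarithmic decrement δ = (1/n)·ln(x₀/x_n) = (1/4)·ln(58.9/2.34) = (1/4)·ln(25.17) = 0.8064.
ζ = δ/√(4π² + δ²) = 0.8064/√(39.48 + 0.650) = 0.8064/6.335 = 0.1273.
c = ζ · 2√(km) = 0.1273 × 2√(174000 × 4160) = 0.1273 × 53810 = 6850 N·s/m.

6850 N·s/m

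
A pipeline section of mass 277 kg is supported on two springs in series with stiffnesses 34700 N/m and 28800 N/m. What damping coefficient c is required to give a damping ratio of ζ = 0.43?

Series springs: 1/k_eq = 1/34700 + 1/28800 = 6.354×10^-5, so k_eq = 15740 N/m.
c_c = 2√(k_eq·m) = 2√(15740 × 277) = 4176 N·s/m.
c = ζ·c_c = 0.43 × 4176 = 1796 N·s/m.

1800 N·s/m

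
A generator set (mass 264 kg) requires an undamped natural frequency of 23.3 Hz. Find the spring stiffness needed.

5660000 N/m

ω_n = 2πf_n = 2π × 23.3 = 146.4 rad/s.
k = m·ω_n² = 264 × 146.4² = 264 × 21430 = 5658000 N/m.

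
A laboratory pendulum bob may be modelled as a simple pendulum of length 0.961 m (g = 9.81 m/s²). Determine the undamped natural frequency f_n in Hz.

0.509 Hz

For a simple pendulum ω_n = √(g/L) = √(9.81/0.961) = √10.21 = 3.195 rad/s.
f_n = ω_n/(2π) = 3.195/6.283 = 0.5085 Hz.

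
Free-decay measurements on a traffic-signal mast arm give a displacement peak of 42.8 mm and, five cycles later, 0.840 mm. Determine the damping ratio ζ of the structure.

0.124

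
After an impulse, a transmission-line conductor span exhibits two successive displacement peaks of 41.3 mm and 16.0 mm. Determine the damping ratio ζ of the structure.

0.149

Logarithmic decrement δ = (1/n)·ln(x₀/x_n) = (1/1)·ln(41.3/16.0) = (1/1)·ln(2.581) = 0.9483.
ζ = δ/√(4π² + δ²) = 0.9483/√(39.48 + 0.899) = 0.9483/6.354 = 0.1492.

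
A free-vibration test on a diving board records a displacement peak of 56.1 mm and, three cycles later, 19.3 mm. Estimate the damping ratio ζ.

Logarithmic decrement δ = (1/n)·ln(x₀/x_n) = (1/3)·ln(56.1/19.3) = (1/3)·ln(2.907) = 0.3557.
ζ = δ/√(4π² + δ²) = 0.3557/√(39.48 + 0.127) = 0.3557/6.293 = 0.05652.

0.0565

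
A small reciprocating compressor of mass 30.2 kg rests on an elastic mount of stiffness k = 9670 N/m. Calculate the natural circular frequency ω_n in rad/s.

ω_n = √(k/m) = √(9670/30.2) = √320.2 = 17.89 rad/s.

17.9 rad/s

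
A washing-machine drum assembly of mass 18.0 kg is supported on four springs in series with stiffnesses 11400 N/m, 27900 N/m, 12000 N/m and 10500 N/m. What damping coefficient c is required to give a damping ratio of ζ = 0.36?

Series springs: 1/k_eq = 1/11400 + 1/27900 + 1/12000 + 1/10500 = 0.0003021, so k_eq = 3310 N/m.
c_c = 2√(k_eq·m) = 2√(3310 × 18.0) = 488.2 N·s/m.
c = ζ·c_c = 0.36 × 488.2 = 175.7 N·s/m.

176 N·s/m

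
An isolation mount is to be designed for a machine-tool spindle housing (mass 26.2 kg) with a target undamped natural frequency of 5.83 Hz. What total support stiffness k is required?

35200 N/m

ω_n = 2πf_n = 2π × 5.83 = 36.63 rad/s.
k = m·ω_n² = 26.2 × 36.63² = 26.2 × 1342 = 35160 N/m.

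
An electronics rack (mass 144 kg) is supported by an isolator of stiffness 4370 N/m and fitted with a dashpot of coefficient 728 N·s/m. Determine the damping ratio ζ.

ω_n = √(k/m) = √(4370/144) = 5.509 rad/s.
Critical damping c_c = 2√(k·m) = 2√(4370 × 144) = 1587 N·s/m, so ζ = c/c_c = 728/1587 = 0.4589.

0.459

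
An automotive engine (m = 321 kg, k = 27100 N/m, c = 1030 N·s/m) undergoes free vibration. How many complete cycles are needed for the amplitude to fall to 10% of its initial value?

3 cycles

ζ = c/(2√(km)) = 1030/(2√(27100 × 321)) = 1030/5899 = 0.1746.
Logarithmic decrement δ = 2πζ/√(1 − ζ²) = 2π × 0.1746/√(1 − 0.0305) = 1.114.
x_n/x₀ = e^(−nδ) ≤ 0.1; take ln: n ≥ ln(1/0.1)/δ = 2.303/1.114 = 2.067.
So 3 complete cycles are required.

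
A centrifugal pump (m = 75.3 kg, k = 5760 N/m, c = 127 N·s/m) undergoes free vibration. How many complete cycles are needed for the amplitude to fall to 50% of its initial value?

ζ = c/(2√(km)) = 127/(2√(5760 × 75.3)) = 127/1317 = 0.09642.
Logarithmic decrement δ = 2πζ/√(1 − ζ²) = 2π × 0.09642/√(1 − 0.00930) = 0.6087.
x_n/x₀ = e^(−nδ) ≤ 0.5; take ln: n ≥ ln(1/0.5)/δ = 0.6931/0.6087 = 1.139.
So 2 complete cycles are required.

2 cycles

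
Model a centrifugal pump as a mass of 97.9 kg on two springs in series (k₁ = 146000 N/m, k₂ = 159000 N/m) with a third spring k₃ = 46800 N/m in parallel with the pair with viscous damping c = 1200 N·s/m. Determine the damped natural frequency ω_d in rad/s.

Series pair: k_s = k₁k₂/(k₁+k₂) = (146000)(159000)/(146000 + 159000) = 76110 N/m. In parallel with k₃: k_eq = 76110 + 46800 = 122900 N/m.
ω_n = √(k_eq/m) = √(122900/97.9) = 35.43 rad/s.
Critical damping c_c = 2√(k_eq·m) = 2√(122900 × 97.9) = 6938 N·s/m, so ζ = c/c_c = 1200/6938 = 0.1730.
ω_d = ω_n√(1 − ζ²) = 35.43 × √(1 − 0.0299) = 34.90 rad/s.

34.9 rad/s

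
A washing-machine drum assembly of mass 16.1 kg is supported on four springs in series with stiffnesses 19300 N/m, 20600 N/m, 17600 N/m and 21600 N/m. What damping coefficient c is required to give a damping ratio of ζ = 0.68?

Series springs: 1/k_eq = 1/19300 + 1/20600 + 1/17600 + 1/21600 = 0.0002035, so k_eq = 4915 N/m.
c_c = 2√(k_eq·m) = 2√(4915 × 16.1) = 562.6 N·s/m.
c = ζ·c_c = 0.68 × 562.6 = 382.6 N·s/m.

383 N·s/m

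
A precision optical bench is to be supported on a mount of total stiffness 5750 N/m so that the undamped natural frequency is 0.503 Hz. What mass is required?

576 kg

ω_n = 2πf_n = 2π × 0.503 = 3.160 rad/s.
m = k/ω_n² = 5750/3.160² = 5750/9.988 = 575.7 kg.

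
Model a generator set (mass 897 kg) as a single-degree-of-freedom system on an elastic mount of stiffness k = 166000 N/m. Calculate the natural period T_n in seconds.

ω_n = √(k/m) = √(166000/897) = √185.1 = 13.60 rad/s.
T_n = 2π/ω_n = 6.283/13.60 = 0.4619 s.

0.462 s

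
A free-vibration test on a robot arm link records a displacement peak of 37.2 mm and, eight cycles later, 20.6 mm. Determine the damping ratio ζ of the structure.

0.0118

Logarithmic decrement δ = (1/n)·ln(x₀/x_n) = (1/8)·ln(37.2/20.6) = (1/8)·ln(1.806) = 0.07388.
ζ = δ/√(4π² + δ²) = 0.07388/√(39.48 + 0.00546) = 0.07388/6.284 = 0.01176.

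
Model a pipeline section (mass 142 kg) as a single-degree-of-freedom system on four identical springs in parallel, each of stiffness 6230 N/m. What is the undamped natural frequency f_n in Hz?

2.11 Hz

Parallel springs add: k_eq = 4 × 6230 = 24920 N/m.
ω_n = √(k_eq/m) = √(24920/142) = √175.5 = 13.25 rad/s.
f_n = ω_n/(2π) = 13.25/6.283 = 2.108 Hz.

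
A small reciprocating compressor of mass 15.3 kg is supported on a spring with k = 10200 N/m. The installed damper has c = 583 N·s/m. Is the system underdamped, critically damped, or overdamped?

underdamped

c_c = 2√(k·m) = 790.1 N·s/m; ζ = c/c_c = 583/790.1 = 0.738.
Since ζ < 1 the system is underdamped.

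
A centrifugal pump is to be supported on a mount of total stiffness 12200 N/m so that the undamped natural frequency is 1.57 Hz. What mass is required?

ω_n = 2πf_n = 2π × 1.57 = 9.865 rad/s.
m = k/ω_n² = 12200/9.865² = 12200/97.31 = 125.4 kg.

125 kg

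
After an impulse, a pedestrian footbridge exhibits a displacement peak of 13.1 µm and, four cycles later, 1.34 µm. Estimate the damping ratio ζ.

0.0903

Logarithmic decrement δ = (1/n)·ln(x₀/x_n) = (1/4)·ln(13.1/1.34) = (1/4)·ln(9.776) = 0.5700.
ζ = δ/√(4π² + δ²) = 0.5700/√(39.48 + 0.325) = 0.5700/6.309 = 0.09035.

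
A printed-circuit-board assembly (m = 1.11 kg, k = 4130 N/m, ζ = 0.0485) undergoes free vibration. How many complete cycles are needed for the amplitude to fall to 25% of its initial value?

Logarithmic decrement δ = 2πζ/√(1 − ζ²) = 2π × 0.04850/√(1 − 0.00235) = 0.3051.
x_n/x₀ = e^(−nδ) ≤ 0.25; take ln: n ≥ ln(1/0.25)/δ = 1.386/0.3051 = 4.544.
So 5 complete cycles are required.

5 cycles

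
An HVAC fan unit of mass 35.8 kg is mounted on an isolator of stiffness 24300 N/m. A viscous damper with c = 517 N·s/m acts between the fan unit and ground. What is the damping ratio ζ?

0.277

ω_n = √(k/m) = √(24300/35.8) = 26.05 rad/s.
Critical damping c_c = 2√(k·m) = 2√(24300 × 35.8) = 1865 N·s/m, so ζ = c/c_c = 517/1865 = 0.2772.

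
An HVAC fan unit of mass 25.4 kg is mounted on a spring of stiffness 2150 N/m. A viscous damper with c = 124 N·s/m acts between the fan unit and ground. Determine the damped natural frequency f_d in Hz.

1.41 Hz

ω_n = √(k/m) = √(2150/25.4) = 9.200 rad/s.
Critical damping c_c = 2√(k·m) = 2√(2150 × 25.4) = 467.4 N·s/m, so ζ = c/c_c = 124/467.4 = 0.2653.
ω_d = ω_n√(1 − ζ²) = 9.200 × √(1 − 0.0704) = 8.871 rad/s.
f_d = ω_d/(2π) = 1.412 Hz.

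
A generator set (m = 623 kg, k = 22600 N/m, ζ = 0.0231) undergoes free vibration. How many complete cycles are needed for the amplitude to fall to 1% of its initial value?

Logarithmic decrement δ = 2πζ/√(1 − ζ²) = 2π × 0.02310/√(1 − 0.000534) = 0.1452.
x_n/x₀ = e^(−nδ) ≤ 0.01; take ln: n ≥ ln(1/0.01)/δ = 4.605/0.1452 = 31.72.
So 32 complete cycles are required.

32 cycles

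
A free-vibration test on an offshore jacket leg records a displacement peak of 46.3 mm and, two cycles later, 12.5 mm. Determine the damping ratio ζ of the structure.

0.104

Logarithmic decrement δ = (1/n)·ln(x₀/x_n) = (1/2)·ln(46.3/12.5) = (1/2)·ln(3.704) = 0.6547.
ζ = δ/√(4π² + δ²) = 0.6547/√(39.48 + 0.429) = 0.6547/6.317 = 0.1036.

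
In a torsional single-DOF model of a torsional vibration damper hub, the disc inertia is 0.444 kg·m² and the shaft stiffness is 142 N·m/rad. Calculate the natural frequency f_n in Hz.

ω_n = √(k_t/J) = √(142/0.444) = √319.8 = 17.88 rad/s.
f_n = ω_n/(2π) = 17.88/6.283 = 2.846 Hz.

2.85 Hz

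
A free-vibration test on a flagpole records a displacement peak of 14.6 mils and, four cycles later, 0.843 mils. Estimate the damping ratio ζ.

0.113

Logarithmic decrement δ = (1/n)·ln(x₀/x_n) = (1/4)·ln(14.6/0.843) = (1/4)·ln(17.32) = 0.7130.
ζ = δ/√(4π² + δ²) = 0.7130/√(39.48 + 0.508) = 0.7130/6.324 = 0.1127.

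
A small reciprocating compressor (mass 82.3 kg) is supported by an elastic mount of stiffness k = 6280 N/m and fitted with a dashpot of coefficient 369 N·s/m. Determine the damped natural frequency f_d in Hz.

1.34 Hz

ω_n = √(k/m) = √(6280/82.3) = 8.735 rad/s.
Critical damping c_c = 2√(k·m) = 2√(6280 × 82.3) = 1438 N·s/m, so ζ = c/c_c = 369/1438 = 0.2566.
ω_d = ω_n√(1 − ζ²) = 8.735 × √(1 − 0.0659) = 8.443 rad/s.
f_d = ω_d/(2π) = 1.344 Hz.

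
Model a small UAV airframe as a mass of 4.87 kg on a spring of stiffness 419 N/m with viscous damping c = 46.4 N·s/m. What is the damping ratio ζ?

ω_n = √(k/m) = √(419.0/4.87) = 9.276 rad/s.
Critical damping c_c = 2√(k·m) = 2√(419.0 × 4.87) = 90.34 N·s/m, so ζ = c/c_c = 46.4/90.34 = 0.5136.

0.514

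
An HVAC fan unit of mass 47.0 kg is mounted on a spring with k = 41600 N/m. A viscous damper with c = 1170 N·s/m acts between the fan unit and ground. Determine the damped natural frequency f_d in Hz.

4.30 Hz

ω_n = √(k/m) = √(41600/47.0) = 29.75 rad/s.
Critical damping c_c = 2√(k·m) = 2√(41600 × 47.0) = 2797 N·s/m, so ζ = c/c_c = 1170/2797 = 0.4184.
ω_d = ω_n√(1 − ζ²) = 29.75 × √(1 − 0.175) = 27.02 rad/s.
f_d = ω_d/(2π) = 4.301 Hz.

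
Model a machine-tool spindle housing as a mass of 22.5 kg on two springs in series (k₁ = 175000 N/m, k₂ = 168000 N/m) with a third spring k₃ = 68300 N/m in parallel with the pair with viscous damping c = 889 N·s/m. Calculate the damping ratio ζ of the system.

Series pair: k_s = k₁k₂/(k₁+k₂) = (175000)(168000)/(175000 + 168000) = 85710 N/m. In parallel with k₃: k_eq = 85710 + 68300 = 154000 N/m.
ω_n = √(k_eq/m) = √(154000/22.5) = 82.73 rad/s.
Critical damping c_c = 2√(k_eq·m) = 2√(154000 × 22.5) = 3723 N·s/m, so ζ = c/c_c = 889/3723 = 0.2388.

0.239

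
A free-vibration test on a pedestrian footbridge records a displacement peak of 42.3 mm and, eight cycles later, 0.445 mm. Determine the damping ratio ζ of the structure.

Logarithmic decrement δ = (1/n)·ln(x₀/x_n) = (1/8)·ln(42.3/0.445) = (1/8)·ln(95.06) = 0.5693.
ζ = δ/√(4π² + δ²) = 0.5693/√(39.48 + 0.324) = 0.5693/6.309 = 0.09024.

0.0902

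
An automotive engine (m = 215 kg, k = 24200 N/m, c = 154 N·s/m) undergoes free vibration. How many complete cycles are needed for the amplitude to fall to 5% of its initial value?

15 cycles

ζ = c/(2√(km)) = 154/(2√(24200 × 215)) = 154/4562 = 0.03376.
Logarithmic decrement δ = 2πζ/√(1 − ζ²) = 2π × 0.03376/√(1 − 0.00114) = 0.2122.
x_n/x₀ = e^(−nδ) ≤ 0.05; take ln: n ≥ ln(1/0.05)/δ = 2.996/0.2122 = 14.12.
So 15 complete cycles are required.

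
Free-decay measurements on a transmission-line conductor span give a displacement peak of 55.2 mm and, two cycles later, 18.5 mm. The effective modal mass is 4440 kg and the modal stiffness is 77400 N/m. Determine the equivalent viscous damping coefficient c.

3210 N·s/m

Logarithmic decrement δ = (1/n)·ln(x₀/x_n) = (1/2)·ln(55.2/18.5) = (1/2)·ln(2.984) = 0.5466.
ζ = δ/√(4π² + δ²) = 0.5466/√(39.48 + 0.299) = 0.5466/6.307 = 0.08667.
c = ζ · 2√(km) = 0.08667 × 2√(77400 × 4440) = 0.08667 × 37080 = 3213 N·s/m.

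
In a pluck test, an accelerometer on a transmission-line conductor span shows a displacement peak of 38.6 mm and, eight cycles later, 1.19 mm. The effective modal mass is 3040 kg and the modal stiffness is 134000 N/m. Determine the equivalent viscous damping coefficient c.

2790 N·s/m

Logarithmic decrement δ = (1/n)·ln(x₀/x_n) = (1/8)·ln(38.6/1.19) = (1/8)·ln(32.44) = 0.4349.
ζ = δ/√(4π² + δ²) = 0.4349/√(39.48 + 0.189) = 0.4349/6.298 = 0.06905.
c = ζ · 2√(km) = 0.06905 × 2√(134000 × 3040) = 0.06905 × 40370 = 2787 N·s/m.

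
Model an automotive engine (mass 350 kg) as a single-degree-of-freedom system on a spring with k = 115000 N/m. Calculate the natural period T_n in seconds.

0.347 s

ω_n = √(k/m) = √(115000/350) = √328.6 = 18.13 rad/s.
T_n = 2π/ω_n = 6.283/18.13 = 0.3466 s.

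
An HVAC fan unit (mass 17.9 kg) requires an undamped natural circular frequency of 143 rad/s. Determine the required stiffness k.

k = m·ω_n² = 17.9 × 143.0² = 17.9 × 20450 = 366000 N/m.

366000 N/m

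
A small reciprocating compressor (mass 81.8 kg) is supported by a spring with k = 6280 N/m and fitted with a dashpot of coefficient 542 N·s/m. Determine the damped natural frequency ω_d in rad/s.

8.11 rad/s

ω_n = √(k/m) = √(6280/81.8) = 8.762 rad/s.
Critical damping c_c = 2√(k·m) = 2√(6280 × 81.8) = 1433 N·s/m, so ζ = c/c_c = 542/1433 = 0.3781.
ω_d = ω_n√(1 − ζ²) = 8.762 × √(1 − 0.143) = 8.112 rad/s.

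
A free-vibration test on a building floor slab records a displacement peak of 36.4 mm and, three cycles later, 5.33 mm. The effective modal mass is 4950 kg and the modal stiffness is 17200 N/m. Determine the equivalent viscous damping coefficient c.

Logarithmic decrement δ = (1/n)·ln(x₀/x_n) = (1/3)·ln(36.4/5.33) = (1/3)·ln(6.829) = 0.6404.
ζ = δ/√(4π² + δ²) = 0.6404/√(39.48 + 0.410) = 0.6404/6.316 = 0.1014.
c = ζ · 2√(km) = 0.1014 × 2√(17200 × 4950) = 0.1014 × 18450 = 1871 N·s/m.

1870 N·s/m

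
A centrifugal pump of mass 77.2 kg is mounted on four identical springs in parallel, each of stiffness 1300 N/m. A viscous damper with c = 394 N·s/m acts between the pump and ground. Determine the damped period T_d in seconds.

0.805 s

Parallel springs add: k_eq = 4 × 1300 = 5200 N/m.
ω_n = √(k_eq/m) = √(5200/77.2) = 8.207 rad/s.
Critical damping c_c = 2√(k_eq·m) = 2√(5200 × 77.2) = 1267 N·s/m, so ζ = c/c_c = 394/1267 = 0.3109.
ω_d = ω_n√(1 − ζ²) = 8.207 × √(1 − 0.0967) = 7.800 rad/s.
T_d = 2π/ω_d = 0.8055 s.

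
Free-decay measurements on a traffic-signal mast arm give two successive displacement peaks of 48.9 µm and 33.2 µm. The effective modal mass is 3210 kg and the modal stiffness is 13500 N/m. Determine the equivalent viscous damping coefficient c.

810 N·s/m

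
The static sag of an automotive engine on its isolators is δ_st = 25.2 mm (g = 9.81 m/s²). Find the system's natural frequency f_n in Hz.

ω_n = √(g/δ_st) = √(9.81/0.0252) = √389.3 = 19.73 rad/s.
f_n = ω_n/(2π) = 19.73/6.283 = 3.140 Hz.

3.14 Hz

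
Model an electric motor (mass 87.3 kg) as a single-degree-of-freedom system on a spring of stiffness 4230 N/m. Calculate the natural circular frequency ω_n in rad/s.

ω_n = √(k/m) = √(4230/87.3) = √48.45 = 6.961 rad/s.

6.96 rad/s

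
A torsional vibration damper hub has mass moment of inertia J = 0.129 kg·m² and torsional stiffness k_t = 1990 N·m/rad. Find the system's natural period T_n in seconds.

0.0506 s

ω_n = √(k_t/J) = √(1990/0.129) = √15430 = 124.2 rad/s.
T_n = 2π/ω_n = 6.283/124.2 = 0.05059 s.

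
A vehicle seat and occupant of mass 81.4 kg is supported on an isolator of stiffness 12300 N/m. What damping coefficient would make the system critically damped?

2000 N·s/m

c_c = 2√(k·m) = 2√(12300 × 81.4) = 2 × 1001 = 2001 N·s/m.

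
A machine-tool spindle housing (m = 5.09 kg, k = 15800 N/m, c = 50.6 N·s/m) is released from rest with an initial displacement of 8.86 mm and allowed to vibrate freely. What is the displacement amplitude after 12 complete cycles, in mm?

0.0103 mm

ζ = c/(2√(km)) = 50.6/(2√(15800 × 5.09)) = 50.6/567.2 = 0.08921.
Logarithmic decrement δ = 2πζ/√(1 − ζ²) = 2π × 0.08921/√(1 − 0.00796) = 0.5628.
After n cycles, x_n/x₀ = e^(−nδ), so x_12 = 8.86 × e^(−12 × 0.5628) = 8.86 × 0.001167 = 0.01034 mm.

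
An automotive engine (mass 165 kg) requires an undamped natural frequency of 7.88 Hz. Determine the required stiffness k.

404000 N/m

ω_n = 2πf_n = 2π × 7.88 = 49.51 rad/s.
k = m·ω_n² = 165 × 49.51² = 165 × 2451 = 404500 N/m.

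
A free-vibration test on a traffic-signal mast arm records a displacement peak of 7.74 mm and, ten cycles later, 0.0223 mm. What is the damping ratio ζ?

0.0927

Logarithmic decrement δ = (1/n)·ln(x₀/x_n) = (1/10)·ln(7.74/0.0223) = (1/10)·ln(347.1) = 0.5850.
ζ = δ/√(4π² + δ²) = 0.5850/√(39.48 + 0.342) = 0.5850/6.310 = 0.09270.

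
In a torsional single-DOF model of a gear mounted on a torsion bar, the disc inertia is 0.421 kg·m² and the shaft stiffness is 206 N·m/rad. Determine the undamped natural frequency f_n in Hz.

3.52 Hz

ω_n = √(k_t/J) = √(206/0.421) = √489.3 = 22.12 rad/s.
f_n = ω_n/(2π) = 22.12/6.283 = 3.521 Hz.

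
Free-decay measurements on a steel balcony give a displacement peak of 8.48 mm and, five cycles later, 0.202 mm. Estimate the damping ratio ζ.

Logarithmic decrement δ = (1/n)·ln(x₀/x_n) = (1/5)·ln(8.48/0.202) = (1/5)·ln(41.98) = 0.7474.
ζ = δ/√(4π² + δ²) = 0.7474/√(39.48 + 0.559) = 0.7474/6.327 = 0.1181.

0.118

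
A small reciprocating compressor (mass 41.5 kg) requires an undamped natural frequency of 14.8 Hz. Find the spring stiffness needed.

ω_n = 2πf_n = 2π × 14.8 = 92.99 rad/s.
k = m·ω_n² = 41.5 × 92.99² = 41.5 × 8647 = 358900 N/m.

359000 N/m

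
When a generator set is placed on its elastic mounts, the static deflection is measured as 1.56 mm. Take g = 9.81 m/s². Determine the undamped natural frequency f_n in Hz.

12.6 Hz

ω_n = √(g/δ_st) = √(9.81/0.00156) = √6288 = 79.30 rad/s.
f_n = ω_n/(2π) = 79.30/6.283 = 12.62 Hz.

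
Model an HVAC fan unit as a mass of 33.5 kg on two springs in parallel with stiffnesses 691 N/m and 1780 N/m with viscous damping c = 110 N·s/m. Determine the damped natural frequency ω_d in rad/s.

8.43 rad/s

Parallel springs add: k_eq = 691 + 1780 = 2471 N/m.
ω_n = √(k_eq/m) = √(2471/33.5) = 8.588 rad/s.
Critical damping c_c = 2√(k_eq·m) = 2√(2471 × 33.5) = 575.4 N·s/m, so ζ = c/c_c = 110/575.4 = 0.1912.
ω_d = ω_n√(1 − ζ²) = 8.588 × √(1 − 0.0365) = 8.430 rad/s.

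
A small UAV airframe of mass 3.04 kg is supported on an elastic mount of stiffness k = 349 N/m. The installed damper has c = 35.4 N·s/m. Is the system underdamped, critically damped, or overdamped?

underdamped

c_c = 2√(k·m) = 65.14 N·s/m; ζ = c/c_c = 35.4/65.14 = 0.543.
Since ζ < 1 the system is underdamped.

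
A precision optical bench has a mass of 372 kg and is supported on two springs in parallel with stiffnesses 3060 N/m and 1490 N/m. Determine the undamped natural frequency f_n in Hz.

Parallel springs add: k_eq = 3060 + 1490 = 4550 N/m.
ω_n = √(k_eq/m) = √(4550/372) = √12.23 = 3.497 rad/s.
f_n = ω_n/(2π) = 3.497/6.283 = 0.5566 Hz.

0.557 Hz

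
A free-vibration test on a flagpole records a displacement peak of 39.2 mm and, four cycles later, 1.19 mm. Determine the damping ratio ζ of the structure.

Logarithmic decrement δ = (1/n)·ln(x₀/x_n) = (1/4)·ln(39.2/1.19) = (1/4)·ln(32.94) = 0.8737.
ζ = δ/√(4π² + δ²) = 0.8737/√(39.48 + 0.763) = 0.8737/6.344 = 0.1377.

0.138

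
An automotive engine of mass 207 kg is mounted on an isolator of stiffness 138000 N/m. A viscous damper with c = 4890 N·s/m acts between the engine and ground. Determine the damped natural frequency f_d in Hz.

ω_n = √(k/m) = √(138000/207) = 25.82 rad/s.
Critical damping c_c = 2√(k·m) = 2√(138000 × 207) = 10690 N·s/m, so ζ = c/c_c = 4890/10690 = 0.4575.
ω_d = ω_n√(1 − ζ²) = 25.82 × √(1 − 0.209) = 22.96 rad/s.
f_d = ω_d/(2π) = 3.654 Hz.

3.65 Hz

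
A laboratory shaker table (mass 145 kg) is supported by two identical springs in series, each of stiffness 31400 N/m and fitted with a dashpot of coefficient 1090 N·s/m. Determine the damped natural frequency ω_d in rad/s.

Series springs: 1/k_eq = 2/31400, so k_eq = 31400/2 = 15700 N/m.
ω_n = √(k_eq/m) = √(15700/145) = 10.41 rad/s.
Critical damping c_c = 2√(k_eq·m) = 2√(15700 × 145) = 3018 N·s/m, so ζ = c/c_c = 1090/3018 = 0.3612.
ω_d = ω_n√(1 − ζ²) = 10.41 × √(1 − 0.130) = 9.703 rad/s.

9.70 rad/s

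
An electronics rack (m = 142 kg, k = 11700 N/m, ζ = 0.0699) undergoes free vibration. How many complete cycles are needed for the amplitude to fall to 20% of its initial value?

4 cycles

Logarithmic decrement δ = 2πζ/√(1 − ζ²) = 2π × 0.06990/√(1 − 0.00489) = 0.4403.
x_n/x₀ = e^(−nδ) ≤ 0.2; take ln: n ≥ ln(1/0.2)/δ = 1.609/0.4403 = 3.656.
So 4 complete cycles are required.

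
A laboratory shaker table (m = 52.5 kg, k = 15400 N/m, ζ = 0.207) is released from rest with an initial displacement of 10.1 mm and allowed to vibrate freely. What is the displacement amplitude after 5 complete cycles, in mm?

0.0131 mm

Logarithmic decrement δ = 2πζ/√(1 − ζ²) = 2π × 0.2070/√(1 − 0.0428) = 1.329.
After n cycles, x_n/x₀ = e^(−nδ), so x_5 = 10.1 × e^(−5 × 1.329) = 10.1 × 0.001298 = 0.01311 mm.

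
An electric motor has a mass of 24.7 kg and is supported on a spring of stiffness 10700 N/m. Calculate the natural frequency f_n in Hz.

ω_n = √(k/m) = √(10700/24.7) = √433.2 = 20.81 rad/s.
f_n = ω_n/(2π) = 20.81/6.283 = 3.313 Hz.

3.31 Hz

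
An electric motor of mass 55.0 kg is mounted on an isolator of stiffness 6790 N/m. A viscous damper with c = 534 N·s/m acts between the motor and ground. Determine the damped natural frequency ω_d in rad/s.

9.99 rad/s

ω_n = √(k/m) = √(6790/55.0) = 11.11 rad/s.
Critical damping c_c = 2√(k·m) = 2√(6790 × 55.0) = 1222 N·s/m, so ζ = c/c_c = 534/1222 = 0.4369.
ω_d = ω_n√(1 − ζ²) = 11.11 × √(1 − 0.191) = 9.994 rad/s.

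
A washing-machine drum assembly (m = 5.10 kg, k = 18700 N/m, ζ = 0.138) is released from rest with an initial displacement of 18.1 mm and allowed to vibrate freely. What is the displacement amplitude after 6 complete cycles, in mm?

Logarithmic decrement δ = 2πζ/√(1 − ζ²) = 2π × 0.1380/√(1 − 0.0190) = 0.8755.
After n cycles, x_n/x₀ = e^(−nδ), so x_6 = 18.1 × e^(−6 × 0.8755) = 18.1 × 0.005233 = 0.09472 mm.

0.0947 mm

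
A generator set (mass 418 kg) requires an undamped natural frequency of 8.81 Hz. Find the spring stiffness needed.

ω_n = 2πf_n = 2π × 8.81 = 55.35 rad/s.
k = m·ω_n² = 418 × 55.35² = 418 × 3064 = 1281000 N/m.

1280000 N/m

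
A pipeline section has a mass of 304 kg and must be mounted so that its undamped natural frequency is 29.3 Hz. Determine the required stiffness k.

10300000 N/m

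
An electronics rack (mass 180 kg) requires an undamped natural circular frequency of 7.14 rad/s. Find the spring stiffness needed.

9180 N/m

k = m·ω_n² = 180 × 7.140² = 180 × 50.98 = 9176 N/m.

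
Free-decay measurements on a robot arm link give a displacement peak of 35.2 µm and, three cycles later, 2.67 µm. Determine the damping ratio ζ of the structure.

0.136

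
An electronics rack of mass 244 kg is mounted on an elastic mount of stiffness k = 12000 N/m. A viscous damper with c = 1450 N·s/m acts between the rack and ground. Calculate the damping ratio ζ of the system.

0.424

ω_n = √(k/m) = √(12000/244) = 7.013 rad/s.
Critical damping c_c = 2√(k·m) = 2√(12000 × 244) = 3422 N·s/m, so ζ = c/c_c = 1450/3422 = 0.4237.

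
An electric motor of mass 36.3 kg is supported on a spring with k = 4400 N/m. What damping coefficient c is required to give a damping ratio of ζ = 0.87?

695 N·s/m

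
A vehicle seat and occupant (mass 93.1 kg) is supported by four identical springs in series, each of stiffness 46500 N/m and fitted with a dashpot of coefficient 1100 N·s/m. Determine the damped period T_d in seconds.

0.662 s

Series springs: 1/k_eq = 4/46500, so k_eq = 46500/4 = 11620 N/m.
ω_n = √(k_eq/m) = √(11620/93.1) = 11.17 rad/s.
Critical damping c_c = 2√(k_eq·m) = 2√(11620 × 93.1) = 2081 N·s/m, so ζ = c/c_c = 1100/2081 = 0.5287.
ω_d = ω_n√(1 − ζ²) = 11.17 × √(1 − 0.280) = 9.485 rad/s.
T_d = 2π/ω_d = 0.6624 s.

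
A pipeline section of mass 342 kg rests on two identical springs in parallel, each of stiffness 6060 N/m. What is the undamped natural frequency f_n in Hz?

0.947 Hz

Parallel springs add: k_eq = 2 × 6060 = 12120 N/m.
ω_n = √(k_eq/m) = √(12120/342) = √35.44 = 5.953 rad/s.
f_n = ω_n/(2π) = 5.953/6.283 = 0.9475 Hz.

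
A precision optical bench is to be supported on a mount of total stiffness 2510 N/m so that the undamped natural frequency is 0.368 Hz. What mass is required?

ω_n = 2πf_n = 2π × 0.368 = 2.312 rad/s.
m = k/ω_n² = 2510/2.312² = 2510/5.346 = 469.5 kg.

469 kg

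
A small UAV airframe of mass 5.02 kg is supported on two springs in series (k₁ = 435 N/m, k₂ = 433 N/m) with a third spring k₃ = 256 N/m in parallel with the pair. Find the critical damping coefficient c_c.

97.5 N·s/m

Series pair: k_s = k₁k₂/(k₁+k₂) = (435)(433)/(435 + 433) = 217.0 N/m. In parallel with k₃: k_eq = 217.0 + 256 = 473.0 N/m.
c_c = 2√(k_eq·m) = 2√(473.0 × 5.02) = 2 × 48.73 = 97.46 N·s/m.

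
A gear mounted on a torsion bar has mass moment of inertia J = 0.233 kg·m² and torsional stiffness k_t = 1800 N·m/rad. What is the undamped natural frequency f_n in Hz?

ω_n = √(k_t/J) = √(1800/0.233) = √7725 = 87.89 rad/s.
f_n = ω_n/(2π) = 87.89/6.283 = 13.99 Hz.

14.0 Hz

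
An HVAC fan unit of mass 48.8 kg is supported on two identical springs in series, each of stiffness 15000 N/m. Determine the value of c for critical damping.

Series springs: 1/k_eq = 2/15000, so k_eq = 15000/2 = 7500 N/m.
c_c = 2√(k_eq·m) = 2√(7500 × 48.8) = 2 × 605.0 = 1210 N·s/m.

1210 N·s/m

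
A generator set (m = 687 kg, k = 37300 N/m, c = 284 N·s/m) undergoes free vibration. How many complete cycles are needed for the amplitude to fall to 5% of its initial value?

17 cycles

ζ = c/(2√(km)) = 284/(2√(37300 × 687)) = 284/10120 = 0.02805.
Logarithmic decrement δ = 2πζ/√(1 − ζ²) = 2π × 0.02805/√(1 − 0.000787) = 0.1763.
x_n/x₀ = e^(−nδ) ≤ 0.05; take ln: n ≥ ln(1/0.05)/δ = 2.996/0.1763 = 16.99.
So 17 complete cycles are required.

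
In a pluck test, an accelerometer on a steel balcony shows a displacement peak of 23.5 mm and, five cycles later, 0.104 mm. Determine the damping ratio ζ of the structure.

Logarithmic decrement δ = (1/n)·ln(x₀/x_n) = (1/5)·ln(23.5/0.104) = (1/5)·ln(226.0) = 1.084.
ζ = δ/√(4π² + δ²) = 1.084/√(39.48 + 1.18) = 1.084/6.376 = 0.1700.

0.170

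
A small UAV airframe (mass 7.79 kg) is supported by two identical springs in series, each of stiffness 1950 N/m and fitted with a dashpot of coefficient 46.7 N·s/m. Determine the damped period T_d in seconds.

0.583 s

Series springs: 1/k_eq = 2/1950, so k_eq = 1950/2 = 975.0 N/m.
ω_n = √(k_eq/m) = √(975.0/7.79) = 11.19 rad/s.
Critical damping c_c = 2√(k_eq·m) = 2√(975.0 × 7.79) = 174.3 N·s/m, so ζ = c/c_c = 46.7/174.3 = 0.2679.
ω_d = ω_n√(1 − ζ²) = 11.19 × √(1 − 0.0718) = 10.78 rad/s.
T_d = 2π/ω_d = 0.5829 s.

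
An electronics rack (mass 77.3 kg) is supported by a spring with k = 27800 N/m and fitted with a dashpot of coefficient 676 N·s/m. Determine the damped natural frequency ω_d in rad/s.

ω_n = √(k/m) = √(27800/77.3) = 18.96 rad/s.
Critical damping c_c = 2√(k·m) = 2√(27800 × 77.3) = 2932 N·s/m, so ζ = c/c_c = 676/2932 = 0.2306.
ω_d = ω_n√(1 − ζ²) = 18.96 × √(1 − 0.0532) = 18.45 rad/s.

18.5 rad/s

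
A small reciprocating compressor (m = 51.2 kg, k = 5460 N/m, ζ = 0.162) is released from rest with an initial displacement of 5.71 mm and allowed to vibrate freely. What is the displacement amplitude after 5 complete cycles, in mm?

0.0329 mm

Logarithmic decrement δ = 2πζ/√(1 − ζ²) = 2π × 0.1620/√(1 − 0.0262) = 1.032.
After n cycles, x_n/x₀ = e^(−nδ), so x_5 = 5.71 × e^(−5 × 1.032) = 5.71 × 0.005756 = 0.03287 mm.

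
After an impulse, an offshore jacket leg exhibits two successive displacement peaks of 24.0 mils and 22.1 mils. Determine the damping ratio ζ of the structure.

0.0131

Logarithmic decrement δ = (1/n)·ln(x₀/x_n) = (1/1)·ln(24.0/22.1) = (1/1)·ln(1.086) = 0.08248.
ζ = δ/√(4π² + δ²) = 0.08248/√(39.48 + 0.00680) = 0.08248/6.284 = 0.01313.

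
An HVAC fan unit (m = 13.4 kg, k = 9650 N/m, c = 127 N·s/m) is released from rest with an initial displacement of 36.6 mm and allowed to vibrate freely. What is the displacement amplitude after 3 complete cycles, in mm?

ζ = c/(2√(km)) = 127/(2√(9650 × 13.4)) = 127/719.2 = 0.1766.
Logarithmic decrement δ = 2πζ/√(1 − ζ²) = 2π × 0.1766/√(1 − 0.0312) = 1.127.
After n cycles, x_n/x₀ = e^(−nδ), so x_3 = 36.6 × e^(−3 × 1.127) = 36.6 × 0.03399 = 1.244 mm.

1.24 mm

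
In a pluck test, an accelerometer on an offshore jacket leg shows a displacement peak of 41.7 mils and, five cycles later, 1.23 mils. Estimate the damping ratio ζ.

Logarithmic decrement δ = (1/n)·ln(x₀/x_n) = (1/5)·ln(41.7/1.23) = (1/5)·ln(33.90) = 0.7047.
ζ = δ/√(4π² + δ²) = 0.7047/√(39.48 + 0.497) = 0.7047/6.323 = 0.1115.

0.111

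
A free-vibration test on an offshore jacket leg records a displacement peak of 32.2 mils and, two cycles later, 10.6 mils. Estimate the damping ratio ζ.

0.0881

Logarithmic decrement δ = (1/n)·ln(x₀/x_n) = (1/2)·ln(32.2/10.6) = (1/2)·ln(3.038) = 0.5556.
ζ = δ/√(4π² + δ²) = 0.5556/√(39.48 + 0.309) = 0.5556/6.308 = 0.08808.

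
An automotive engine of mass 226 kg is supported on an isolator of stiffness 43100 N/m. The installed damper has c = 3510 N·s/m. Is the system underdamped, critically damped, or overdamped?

c_c = 2√(k·m) = 6242 N·s/m; ζ = c/c_c = 3510/6242 = 0.562.
Since ζ < 1 the system is underdamped.

underdamped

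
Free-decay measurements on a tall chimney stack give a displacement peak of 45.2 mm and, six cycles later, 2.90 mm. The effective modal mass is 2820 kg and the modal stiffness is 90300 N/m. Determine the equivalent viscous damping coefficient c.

2320 N·s/m

Logarithmic decrement δ = (1/n)·ln(x₀/x_n) = (1/6)·ln(45.2/2.90) = (1/6)·ln(15.59) = 0.4577.
ζ = δ/√(4π² + δ²) = 0.4577/√(39.48 + 0.210) = 0.4577/6.300 = 0.07266.
c = ζ · 2√(km) = 0.07266 × 2√(90300 × 2820) = 0.07266 × 31920 = 2319 N·s/m.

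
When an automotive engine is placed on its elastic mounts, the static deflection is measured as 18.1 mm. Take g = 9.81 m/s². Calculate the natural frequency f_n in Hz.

3.71 Hz

ω_n = √(g/δ_st) = √(9.81/0.0181) = √542.0 = 23.28 rad/s.
f_n = ω_n/(2π) = 23.28/6.283 = 3.705 Hz.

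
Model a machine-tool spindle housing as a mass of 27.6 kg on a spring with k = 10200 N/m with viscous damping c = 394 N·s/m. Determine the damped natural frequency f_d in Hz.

2.84 Hz

ω_n = √(k/m) = √(10200/27.6) = 19.22 rad/s.
Critical damping c_c = 2√(k·m) = 2√(10200 × 27.6) = 1061 N·s/m, so ζ = c/c_c = 394/1061 = 0.3713.
ω_d = ω_n√(1 − ζ²) = 19.22 × √(1 − 0.138) = 17.85 rad/s.
f_d = ω_d/(2π) = 2.841 Hz.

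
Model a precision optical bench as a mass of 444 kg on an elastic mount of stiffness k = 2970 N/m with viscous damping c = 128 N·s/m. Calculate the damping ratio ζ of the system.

0.0557

ω_n = √(k/m) = √(2970/444) = 2.586 rad/s.
Critical damping c_c = 2√(k·m) = 2√(2970 × 444) = 2297 N·s/m, so ζ = c/c_c = 128/2297 = 0.05573.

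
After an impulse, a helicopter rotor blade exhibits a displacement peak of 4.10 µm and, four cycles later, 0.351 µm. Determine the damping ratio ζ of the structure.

Logarithmic decrement δ = (1/n)·ln(x₀/x_n) = (1/4)·ln(4.10/0.351) = (1/4)·ln(11.68) = 0.6145.
ζ = δ/√(4π² + δ²) = 0.6145/√(39.48 + 0.378) = 0.6145/6.313 = 0.09733.

0.0973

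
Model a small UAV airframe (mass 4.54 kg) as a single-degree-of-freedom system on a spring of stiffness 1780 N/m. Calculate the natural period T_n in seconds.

ω_n = √(k/m) = √(1780/4.54) = √392.1 = 19.80 rad/s.
T_n = 2π/ω_n = 6.283/19.80 = 0.3173 s.

0.317 s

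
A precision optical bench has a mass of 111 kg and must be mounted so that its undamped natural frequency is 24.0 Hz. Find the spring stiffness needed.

2520000 N/m

ω_n = 2πf_n = 2π × 24.0 = 150.8 rad/s.
k = m·ω_n² = 111 × 150.8² = 111 × 22740 = 2524000 N/m.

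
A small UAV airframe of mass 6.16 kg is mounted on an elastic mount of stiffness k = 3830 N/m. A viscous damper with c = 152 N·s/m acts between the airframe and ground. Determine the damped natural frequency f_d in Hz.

ω_n = √(k/m) = √(3830/6.16) = 24.93 rad/s.
Critical damping c_c = 2√(k·m) = 2√(3830 × 6.16) = 307.2 N·s/m, so ζ = c/c_c = 152/307.2 = 0.4948.
ω_d = ω_n√(1 − ζ²) = 24.93 × √(1 − 0.245) = 21.67 rad/s.
f_d = ω_d/(2π) = 3.449 Hz.

3.45 Hz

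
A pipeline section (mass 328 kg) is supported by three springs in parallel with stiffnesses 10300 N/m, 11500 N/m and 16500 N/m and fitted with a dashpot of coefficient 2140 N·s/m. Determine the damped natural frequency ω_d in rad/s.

Parallel springs add: k_eq = 10300 + 11500 + 16500 = 38300 N/m.
ω_n = √(k_eq/m) = √(38300/328) = 10.81 rad/s.
Critical damping c_c = 2√(k_eq·m) = 2√(38300 × 328) = 7089 N·s/m, so ζ = c/c_c = 2140/7089 = 0.3019.
ω_d = ω_n√(1 − ζ²) = 10.81 × √(1 − 0.0911) = 10.30 rad/s.

10.3 rad/s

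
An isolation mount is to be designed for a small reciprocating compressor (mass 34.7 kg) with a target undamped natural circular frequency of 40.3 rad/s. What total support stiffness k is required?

k = m·ω_n² = 34.7 × 40.30² = 34.7 × 1624 = 56360 N/m.

56400 N/m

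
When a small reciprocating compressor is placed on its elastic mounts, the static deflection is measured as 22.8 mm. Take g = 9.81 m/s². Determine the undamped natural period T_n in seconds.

0.303 s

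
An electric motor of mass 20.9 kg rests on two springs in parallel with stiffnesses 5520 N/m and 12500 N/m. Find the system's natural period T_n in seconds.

0.214 s

Parallel springs add: k_eq = 5520 + 12500 = 18020 N/m.
ω_n = √(k_eq/m) = √(18020/20.9) = √862.2 = 29.36 rad/s.
T_n = 2π/ω_n = 6.283/29.36 = 0.2140 s.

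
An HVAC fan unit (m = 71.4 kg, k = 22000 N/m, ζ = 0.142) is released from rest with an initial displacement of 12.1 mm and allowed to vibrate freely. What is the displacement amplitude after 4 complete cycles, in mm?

Logarithmic decrement δ = 2πζ/√(1 − ζ²) = 2π × 0.1420/√(1 − 0.0202) = 0.9013.
After n cycles, x_n/x₀ = e^(−nδ), so x_4 = 12.1 × e^(−4 × 0.9013) = 12.1 × 0.02718 = 0.3288 mm.

0.329 mm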